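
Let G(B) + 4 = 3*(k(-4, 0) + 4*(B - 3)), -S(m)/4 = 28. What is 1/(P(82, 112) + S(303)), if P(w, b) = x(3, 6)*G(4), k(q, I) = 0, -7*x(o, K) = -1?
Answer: -7/776 ≈ -0.0090206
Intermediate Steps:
x(o, K) = 1/7 (x(o, K) = -1/7*(-1) = 1/7)
S(m) = -112 (S(m) = -4*28 = -112)
G(B) = -40 + 12*B (G(B) = -4 + 3*(0 + 4*(B - 3)) = -4 + 3*(0 + 4*(-3 + B)) = -4 + 3*(0 + (-12 + 4*B)) = -4 + 3*(-12 + 4*B) = -4 + (-36 + 12*B) = -40 + 12*B)
P(w, b) = 8/7 (P(w, b) = (-40 + 12*4)/7 = (-40 + 48)/7 = (1/7)*8 = 8/7)
1/(P(82, 112) + S(303)) = 1/(8/7 - 112) = 1/(-776/7) = -7/776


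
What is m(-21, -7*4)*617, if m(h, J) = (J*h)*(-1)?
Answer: -362796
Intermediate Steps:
m(h, J) = -J*h
m(-21, -7*4)*617 = -1*(-7*4)*(-21)*617 = -1*(-28)*(-21)*617 = -588*617 = -362796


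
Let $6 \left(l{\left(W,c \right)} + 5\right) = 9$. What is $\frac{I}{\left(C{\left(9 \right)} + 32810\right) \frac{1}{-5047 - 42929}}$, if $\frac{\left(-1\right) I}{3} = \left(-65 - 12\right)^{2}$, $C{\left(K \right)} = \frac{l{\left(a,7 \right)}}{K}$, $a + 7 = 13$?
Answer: $\frac{15360284016}{590573} \approx 26009.0$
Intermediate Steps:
$a = 6$ ($a = -7 + 13 = 6$)
$l{\left(W,c \right)} = - \frac{7}{2}$ ($l{\left(W,c \right)} = -5 + \frac{1}{6} \cdot 9 = -5 + \frac{3}{2} = - \frac{7}{2}$)
$C{\left(K \right)} = - \frac{7}{2 K}$
$I = -17787$ ($I = - 3 \left(-65 - 12\right)^{2} = - 3 \left(-77\right)^{2} = \left(-3\right) 5929 = -17787$)
$\frac{I}{\left(C{\left(9 \right)} + 32810\right) \frac{1}{-5047 - 42929}} = - \frac{17787}{\left(- \frac{7}{2 \cdot 9} + 32810\right) \frac{1}{-5047 - 42929}} = - \frac{17787}{\left(\left(- \frac{7}{2}\right) \frac{1}{9} + 32810\right) \frac{1}{-47976}} = - \frac{17787}{\left(- \frac{7}{18} + 32810\right) \left(- \frac{1}{47976}\right)} = - \frac{17787}{\frac{590573}{18} \left(- \frac{1}{47976}\right)} = - \frac{17787}{- \frac{590573}{863568}} = \left(-17787\right) \left(- \frac{863568}{590573}\right) = \frac{15360284016}{590573}$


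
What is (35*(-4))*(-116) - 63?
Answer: 16177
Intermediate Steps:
(35*(-4))*(-116) - 63 = -140*(-116) - 63 = 16240 - 63 = 16177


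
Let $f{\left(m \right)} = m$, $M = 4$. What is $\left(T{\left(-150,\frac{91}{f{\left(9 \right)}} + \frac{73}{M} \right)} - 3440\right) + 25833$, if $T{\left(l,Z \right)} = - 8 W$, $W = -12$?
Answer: $22489$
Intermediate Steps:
$T{\left(l,Z \right)} = 96$ ($T{\left(l,Z \right)} = \left(-8\right) \left(-12\right) = 96$)
$\left(T{\left(-150,\frac{91}{f{\left(9 \right)}} + \frac{73}{M} \right)} - 3440\right) + 25833 = \left(96 - 3440\right) + 25833 = -3344 + 25833 = 22489$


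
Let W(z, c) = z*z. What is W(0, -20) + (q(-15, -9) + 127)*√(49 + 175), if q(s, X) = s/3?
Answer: 488*√14 ≈ 1825.9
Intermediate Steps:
q(s, X) = s/3 (q(s, X) = s*(⅓) = s/3)
W(z, c) = z²
W(0, -20) + (q(-15, -9) + 127)*√(49 + 175) = 0² + ((⅓)*(-15) + 127)*√(49 + 175) = 0 + (-5 + 127)*√224 = 0 + 122*(4*√14) = 0 + 488*√14 = 488*√14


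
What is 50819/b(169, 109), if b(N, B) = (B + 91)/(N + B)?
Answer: 7063841/100 ≈ 70638.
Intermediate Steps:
b(N, B) = (91 + B)/(B + N)
50819/b(169, 109) = 50819/(((91 + 109)/(109 + 169))) = 50819/((200/278)) = 50819/(((1/278)*200)) = 50819/(100/139) = 50819*(139/100) = 7063841/100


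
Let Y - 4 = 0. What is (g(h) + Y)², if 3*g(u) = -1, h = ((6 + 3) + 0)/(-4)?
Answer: 121/9 ≈ 13.444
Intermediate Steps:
Y = 4 (Y = 4 + 0 = 4)
h = -9/4 (h = (9 + 0)*(-¼) = 9*(-¼) = -9/4 ≈ -2.2500)
g(u) = -⅓ (g(u) = (⅓)*(-1) = -⅓)
(g(h) + Y)² = (-⅓ + 4)² = (11/3)² = 121/9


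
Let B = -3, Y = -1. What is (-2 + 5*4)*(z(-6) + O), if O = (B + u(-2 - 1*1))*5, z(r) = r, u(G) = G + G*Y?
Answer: -378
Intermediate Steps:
u(G) = 0 (u(G) = G + G*(-1) = G - G = 0)
O = -15 (O = (-3 + 0)*5 = -3*5 = -15)
(-2 + 5*4)*(z(-6) + O) = (-2 + 5*4)*(-6 - 15) = (-2 + 20)*(-21) = 18*(-21) = -378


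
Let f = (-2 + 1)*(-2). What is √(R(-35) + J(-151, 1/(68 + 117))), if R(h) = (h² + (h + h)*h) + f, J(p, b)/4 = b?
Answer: √125846065/185 ≈ 60.638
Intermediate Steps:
f = 2 (f = -1*(-2) = 2)
J(p, b) = 4*b
R(h) = 2 + 3*h² (R(h) = (h² + (h + h)*h) + 2 = (h² + (2*h)*h) + 2 = (h² + 2*h²) + 2 = 3*h² + 2 = 2 + 3*h²)
√(R(-35) + J(-151, 1/(68 + 117))) = √((2 + 3*(-35)²) + 4/(68 + 117)) = √((2 + 3*1225) + 4/185) = √((2 + 3675) + 4*(1/185)) = √(3677 + 4/185) = √(680249/185) = √125846065/185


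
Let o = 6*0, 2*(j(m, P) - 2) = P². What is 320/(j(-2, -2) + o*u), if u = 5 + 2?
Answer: 80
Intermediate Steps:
u = 7
j(m, P) = 2 + P²/2
o = 0
320/(j(-2, -2) + o*u) = 320/((2 + (½)*(-2)²) + 0*7) = 320/((2 + (½)*4) + 0) = 320/((2 + 2) + 0) = 320/(4 + 0) = 320/4 = 320*(¼) = 80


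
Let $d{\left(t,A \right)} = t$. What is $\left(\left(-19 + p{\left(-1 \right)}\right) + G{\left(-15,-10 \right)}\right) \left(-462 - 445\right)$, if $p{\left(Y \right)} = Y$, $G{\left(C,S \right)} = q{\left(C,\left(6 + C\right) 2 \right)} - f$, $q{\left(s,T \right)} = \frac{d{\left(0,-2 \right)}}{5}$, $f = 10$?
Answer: $27210$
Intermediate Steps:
$q{\left(s,T \right)} = 0$ ($q{\left(s,T \right)} = \frac{0}{5} = 0 \cdot \frac{1}{5} = 0$)
$G{\left(C,S \right)} = -10$ ($G{\left(C,S \right)} = 0 - 10 = -10$)
$\left(\left(-19 + p{\left(-1 \right)}\right) + G{\left(-15,-10 \right)}\right) \left(-462 - 445\right) = \left(\left(-19 - 1\right) - 10\right) \left(-462 - 445\right) = \left(-20 - 10\right) \left(-907\right) = \left(-30\right) \left(-907\right) = 27210$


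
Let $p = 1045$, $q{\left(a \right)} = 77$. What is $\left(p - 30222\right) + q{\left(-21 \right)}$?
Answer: $-29100$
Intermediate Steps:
$\left(p - 30222\right) + q{\left(-21 \right)} = \left(1045 - 30222\right) + 77 = -29177 + 77 = -29100$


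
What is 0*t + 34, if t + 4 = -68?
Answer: 34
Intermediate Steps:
t = -72 (t = -4 - 68 = -72)
0*t + 34 = 0*(-72) + 34 = 0 + 34 = 34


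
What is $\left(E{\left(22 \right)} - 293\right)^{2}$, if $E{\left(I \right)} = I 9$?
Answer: $9025$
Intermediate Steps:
$E{\left(I \right)} = 9 I$
$\left(E{\left(22 \right)} - 293\right)^{2} = \left(9 \cdot 22 - 293\right)^{2} = \left(198 - 293\right)^{2} = \left(-95\right)^{2} = 9025$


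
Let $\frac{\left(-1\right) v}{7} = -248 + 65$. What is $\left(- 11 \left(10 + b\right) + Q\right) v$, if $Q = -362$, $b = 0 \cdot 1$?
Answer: $-604632$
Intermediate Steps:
$b = 0$
$v = 1281$ ($v = - 7 \left(-248 + 65\right) = \left(-7\right) \left(-183\right) = 1281$)
$\left(- 11 \left(10 + b\right) + Q\right) v = \left(- 11 \left(10 + 0\right) - 362\right) 1281 = \left(\left(-11\right) 10 - 362\right) 1281 = \left(-110 - 362\right) 1281 = \left(-472\right) 1281 = -604632$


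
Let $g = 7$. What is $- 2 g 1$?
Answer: $-14$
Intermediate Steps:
$- 2 g 1 = \left(-2\right) 7 \cdot 1 = \left(-14\right) 1 = -14$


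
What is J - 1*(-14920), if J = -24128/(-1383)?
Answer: 20658488/1383 ≈ 14937.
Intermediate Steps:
J = 24128/1383 (J = -24128*(-1/1383) = 24128/1383 ≈ 17.446)
J - 1*(-14920) = 24128/1383 - 1*(-14920) = 24128/1383 + 14920 = 20658488/1383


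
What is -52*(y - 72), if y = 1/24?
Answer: 22451/6 ≈ 3741.8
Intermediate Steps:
y = 1/24 ≈ 0.041667
-52*(y - 72) = -52*(1/24 - 72) = -52*(-1727/24) = 22451/6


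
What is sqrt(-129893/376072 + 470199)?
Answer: sqrt(16625066466761830)/188036 ≈ 685.71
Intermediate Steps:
sqrt(-129893/376072 + 470199) = sqrt(176828548435/376072) = sqrt(16625066466761830)/188036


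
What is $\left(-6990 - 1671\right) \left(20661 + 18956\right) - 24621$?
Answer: $-343147458$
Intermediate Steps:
$\left(-6990 - 1671\right) \left(20661 + 18956\right) - 24621 = \left(-8661\right) 39617 - 24621 = -343122837 - 24621 = -343147458$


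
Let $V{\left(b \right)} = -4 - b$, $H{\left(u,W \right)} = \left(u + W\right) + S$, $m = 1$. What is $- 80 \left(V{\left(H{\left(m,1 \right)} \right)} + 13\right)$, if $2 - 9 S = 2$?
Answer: $-560$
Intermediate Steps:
$S = 0$ ($S = \frac{2}{9} - \frac{2}{9} = 0$)
$H{\left(u,W \right)} = W + u$ ($H{\left(u,W \right)} = \left(u + W\right) + 0 = \left(W + u\right) + 0 = W + u$)
$- 80 \left(V{\left(H{\left(m,1 \right)} \right)} + 13\right) = - 80 \left(\left(-4 - \left(1 + 1\right)\right) + 13\right) = - 80 \left(\left(-4 - 2\right) + 13\right) = - 80 \left(-6 + 13\right) = \left(-80\right) 7 = -560$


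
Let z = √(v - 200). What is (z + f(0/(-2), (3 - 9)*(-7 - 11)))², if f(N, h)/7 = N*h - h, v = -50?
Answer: 571286 - 7560*I*√10 ≈ 5.7129e+5 - 23907.0*I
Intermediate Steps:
z = 5*I*√10 (z = √(-50 - 200) = √(-250) = 5*I*√10 ≈ 15.811*I)
f(N, h) = -7*h + 7*N*h (f(N, h) = 7*(N*h - h) = 7*(-h + N*h) = -7*h + 7*N*h)
(z + f(0/(-2), (3 - 9)*(-7 - 11)))² = (5*I*√10 + 7*((3 - 9)*(-7 - 11))*(-1 + 0/(-2)))² = (5*I*√10 + 7*(-6*(-18))*(-1 + 0*(-½)))² = (5*I*√10 + 7*108*(-1 + 0))² = (5*I*√10 + 7*108*(-1))² = (5*I*√10 - 756)² = (-756 + 5*I*√10)²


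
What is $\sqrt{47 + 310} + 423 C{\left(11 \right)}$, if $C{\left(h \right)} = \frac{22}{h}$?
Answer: $846 + \sqrt{357} \approx 864.89$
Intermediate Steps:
$\sqrt{47 + 310} + 423 C{\left(11 \right)} = \sqrt{47 + 310} + 423 \cdot \frac{22}{11} = \sqrt{357} + 423 \cdot 22 \cdot \frac{1}{11} = \sqrt{357} + 423 \cdot 2 = \sqrt{357} + 846 = 846 + \sqrt{357}$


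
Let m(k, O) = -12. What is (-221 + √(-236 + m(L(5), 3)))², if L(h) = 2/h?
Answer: 48593 - 884*I*√62 ≈ 48593.0 - 6960.6*I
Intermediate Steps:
(-221 + √(-236 + m(L(5), 3)))² = (-221 + √(-236 - 12))² = (-221 + √(-248))² = (-221 + 2*I*√62)²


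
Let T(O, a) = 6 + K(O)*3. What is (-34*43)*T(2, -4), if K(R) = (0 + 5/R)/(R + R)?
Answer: -46053/4 ≈ -11513.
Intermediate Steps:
K(R) = 5/(2*R²) (K(R) = (5/R)/((2*R)) = (5/R)*(1/(2*R)) = 5/(2*R²))
T(O, a) = 6 + 15/(2*O²) (T(O, a) = 6 + (5/(2*O²))*3 = 6 + 15/(2*O²))
(-34*43)*T(2, -4) = (-34*43)*(6 + (15/2)/2²) = -1462*(6 + (15/2)*(¼)) = -1462*(6 + 15/8) = -1462*63/8 = -46053/4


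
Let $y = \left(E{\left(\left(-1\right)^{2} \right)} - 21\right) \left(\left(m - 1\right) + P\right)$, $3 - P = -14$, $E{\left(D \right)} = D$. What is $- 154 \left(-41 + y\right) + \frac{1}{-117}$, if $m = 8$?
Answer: $\frac{9387377}{117} \approx 80234.0$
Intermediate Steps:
$P = 17$ ($P = 3 - -14 = 3 + 14 = 17$)
$y = -480$ ($y = \left(\left(-1\right)^{2} - 21\right) \left(\left(8 - 1\right) + 17\right) = \left(1 - 21\right) \left(7 + 17\right) = \left(-20\right) 24 = -480$)
$- 154 \left(-41 + y\right) + \frac{1}{-117} = - 154 \left(-41 - 480\right) + \frac{1}{-117} = \left(-154\right) \left(-521\right) - \frac{1}{117} = 80234 - \frac{1}{117} = \frac{9387377}{117}$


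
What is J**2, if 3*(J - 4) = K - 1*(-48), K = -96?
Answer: 144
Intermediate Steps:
J = -12 (J = 4 + (-96 - 1*(-48))/3 = 4 + (-96 + 48)/3 = 4 + (1/3)*(-48) = 4 - 16 = -12)
J**2 = (-12)**2 = 144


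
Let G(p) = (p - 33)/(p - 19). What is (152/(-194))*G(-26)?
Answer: -4484/4365 ≈ -1.0273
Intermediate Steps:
G(p) = (-33 + p)/(-19 + p)
(152/(-194))*G(-26) = (152/(-194))*((-33 - 26)/(-19 - 26)) = (152*(-1/194))*(-59/(-45)) = -(-76)*(-59)/4365 = -76/97*59/45 = -4484/4365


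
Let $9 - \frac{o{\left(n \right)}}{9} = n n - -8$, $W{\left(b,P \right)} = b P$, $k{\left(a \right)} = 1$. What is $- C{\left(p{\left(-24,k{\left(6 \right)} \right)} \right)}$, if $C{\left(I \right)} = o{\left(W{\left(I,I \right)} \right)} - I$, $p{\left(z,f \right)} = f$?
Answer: $1$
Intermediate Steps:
$W{\left(b,P \right)} = P b$
$o{\left(n \right)} = 9 - 9 n^{2}$ ($o{\left(n \right)} = 81 - 9 \left(n n - -8\right) = 81 - 9 \left(n^{2} + 8\right) = 81 - 9 \left(8 + n^{2}\right) = 81 - \left(72 + 9 n^{2}\right) = 9 - 9 n^{2}$)
$C{\left(I \right)} = 9 - I - 9 I^{4}$ ($C{\left(I \right)} = \left(9 - 9 \left(I I\right)^{2}\right) - I = \left(9 - 9 \left(I^{2}\right)^{2}\right) - I = \left(9 - 9 I^{4}\right) - I = 9 - I - 9 I^{4}$)
$- C{\left(p{\left(-24,k{\left(6 \right)} \right)} \right)} = - (9 - 1 - 9 \cdot 1^{4}) = - (9 - 1 - 9) = \left(-1\right) \left(-1\right) = 1$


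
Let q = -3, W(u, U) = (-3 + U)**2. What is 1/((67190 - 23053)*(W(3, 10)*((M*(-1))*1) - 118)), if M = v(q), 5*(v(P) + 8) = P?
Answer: 5/66955829 ≈ 7.4676e-8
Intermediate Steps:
v(P) = -8 + P/5
M = -43/5 (M = -8 + (1/5)*(-3) = -8 - 3/5 = -43/5 ≈ -8.6000)
1/((67190 - 23053)*(W(3, 10)*((M*(-1))*1) - 118)) = 1/((67190 - 23053)*((-3 + 10)**2*(-43/5*(-1)*1) - 118)) = 1/(44137*(7**2*((43/5)*1) - 118)) = 1/(44137*(49*(43/5) - 118)) = 1/(44137*(2107/5 - 118)) = 1/(44137*(1517/5)) = (1/44137)*(5/1517) = 5/66955829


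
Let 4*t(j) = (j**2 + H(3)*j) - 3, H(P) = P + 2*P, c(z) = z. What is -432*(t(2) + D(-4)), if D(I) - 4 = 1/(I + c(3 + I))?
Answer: -18468/5 ≈ -3693.6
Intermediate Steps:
H(P) = 3*P
t(j) = -3/4 + j**2/4 + 9*j/4 (t(j) = ((j**2 + (3*3)*j) - 3)/4 = ((j**2 + 9*j) - 3)/4 = (-3 + j**2 + 9*j)/4 = -3/4 + j**2/4 + 9*j/4)
D(I) = 4 + 1/(3 + 2*I) (D(I) = 4 + 1/(I + (3 + I)) = 4 + 1/(3 + 2*I))
-432*(t(2) + D(-4)) = -432*((-3/4 + (1/4)*2**2 + (9/4)*2) + (13 + 8*(-4))/(3 + 2*(-4))) = -432*((-3/4 + (1/4)*4 + 9/2) + (13 - 32)/(3 - 8)) = -432*((-3/4 + 1 + 9/2) - 19/(-5)) = -432*(19/4 - 1/5*(-19)) = -432*(19/4 + 19/5) = -432*171/20 = -18468/5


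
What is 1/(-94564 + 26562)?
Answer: -1/68002 ≈ -1.4705e-5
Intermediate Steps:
1/(-94564 + 26562) = 1/(-68002) = -1/68002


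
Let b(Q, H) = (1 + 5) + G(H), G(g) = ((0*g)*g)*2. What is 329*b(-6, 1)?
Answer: 1974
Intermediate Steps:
G(g) = 0 (G(g) = (0*g)*2 = 0*2 = 0)
b(Q, H) = 6 (b(Q, H) = (1 + 5) + 0 = 6 + 0 = 6)
329*b(-6, 1) = 329*6 = 1974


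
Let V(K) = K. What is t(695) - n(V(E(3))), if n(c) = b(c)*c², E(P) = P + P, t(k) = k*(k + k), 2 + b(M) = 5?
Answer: 965942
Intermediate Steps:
b(M) = 3 (b(M) = -2 + 5 = 3)
t(k) = 2*k² (t(k) = k*(2*k) = 2*k²)
E(P) = 2*P
n(c) = 3*c²
t(695) - n(V(E(3))) = 2*695² - 3*(2*3)² = 2*483025 - 3*6² = 966050 - 3*36 = 966050 - 1*108 = 966050 - 108 = 965942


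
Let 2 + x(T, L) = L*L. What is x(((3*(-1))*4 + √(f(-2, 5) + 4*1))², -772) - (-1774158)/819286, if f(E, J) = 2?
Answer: 244140741505/409643 ≈ 5.9598e+5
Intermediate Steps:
x(T, L) = -2 + L² (x(T, L) = -2 + L*L = -2 + L²)
x(((3*(-1))*4 + √(f(-2, 5) + 4*1))², -772) - (-1774158)/819286 = (-2 + (-772)²) - (-1774158)/819286 = (-2 + 595984) - (-1774158)/819286 = 595982 - 1*(-887079/409643) = 595982 + 887079/409643 = 244140741505/409643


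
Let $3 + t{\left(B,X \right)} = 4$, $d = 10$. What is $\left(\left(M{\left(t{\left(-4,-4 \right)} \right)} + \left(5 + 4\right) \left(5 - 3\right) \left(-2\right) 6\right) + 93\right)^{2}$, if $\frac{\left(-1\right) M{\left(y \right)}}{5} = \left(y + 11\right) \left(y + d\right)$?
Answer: $613089$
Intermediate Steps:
$t{\left(B,X \right)} = 1$ ($t{\left(B,X \right)} = -3 + 4 = 1$)
$M{\left(y \right)} = - 5 \left(10 + y\right) \left(11 + y\right)$ ($M{\left(y \right)} = - 5 \left(y + 11\right) \left(y + 10\right) = - 5 \left(11 + y\right) \left(10 + y\right) = - 5 \left(10 + y\right) \left(11 + y\right)$)
$\left(\left(M{\left(t{\left(-4,-4 \right)} \right)} + \left(5 + 4\right) \left(5 - 3\right) \left(-2\right) 6\right) + 93\right)^{2} = \left(\left(\left(-550 - 105 - 5 \cdot 1^{2}\right) + \left(5 + 4\right) \left(5 - 3\right) \left(-2\right) 6\right) + 93\right)^{2} = \left(\left(\left(-550 - 105 - 5\right) + 9 \cdot 2 \left(-2\right) 6\right) + 93\right)^{2} = \left(\left(\left(-550 - 105 - 5\right) + 18 \left(-2\right) 6\right) + 93\right)^{2} = \left(\left(-660 - 216\right) + 93\right)^{2} = \left(-876 + 93\right)^{2} = \left(-783\right)^{2} = 613089$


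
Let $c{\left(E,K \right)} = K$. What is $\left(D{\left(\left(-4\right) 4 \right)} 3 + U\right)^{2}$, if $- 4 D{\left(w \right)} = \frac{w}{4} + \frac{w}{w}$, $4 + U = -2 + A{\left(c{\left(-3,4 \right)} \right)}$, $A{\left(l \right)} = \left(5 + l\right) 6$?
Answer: $\frac{40401}{16} \approx 2525.1$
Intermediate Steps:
$A{\left(l \right)} = 30 + 6 l$
$U = 48$ ($U = -4 + \left(-2 + \left(30 + 6 \cdot 4\right)\right) = -4 + \left(-2 + \left(30 + 24\right)\right) = -4 + \left(-2 + 54\right) = -4 + 52 = 48$)
$D{\left(w \right)} = - \frac{1}{4} - \frac{w}{16}$ ($D{\left(w \right)} = - \frac{\frac{w}{4} + \frac{w}{w}}{4} = - \frac{w \frac{1}{4} + 1}{4} = - \frac{\frac{w}{4} + 1}{4} = - \frac{1 + \frac{w}{4}}{4} = - \frac{1}{4} - \frac{w}{16}$)
$\left(D{\left(\left(-4\right) 4 \right)} 3 + U\right)^{2} = \left(\left(- \frac{1}{4} - \frac{\left(-4\right) 4}{16}\right) 3 + 48\right)^{2} = \left(\left(- \frac{1}{4} - -1\right) 3 + 48\right)^{2} = \left(\left(- \frac{1}{4} + 1\right) 3 + 48\right)^{2} = \left(\frac{3}{4} \cdot 3 + 48\right)^{2} = \left(\frac{9}{4} + 48\right)^{2} = \left(\frac{201}{4}\right)^{2} = \frac{40401}{16}$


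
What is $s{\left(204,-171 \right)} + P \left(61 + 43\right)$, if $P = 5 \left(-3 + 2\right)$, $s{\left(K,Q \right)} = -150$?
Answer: $-670$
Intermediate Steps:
$P = -5$ ($P = 5 \left(-1\right) = -5$)
$s{\left(204,-171 \right)} + P \left(61 + 43\right) = -150 - 5 \left(61 + 43\right) = -150 - 520 = -670$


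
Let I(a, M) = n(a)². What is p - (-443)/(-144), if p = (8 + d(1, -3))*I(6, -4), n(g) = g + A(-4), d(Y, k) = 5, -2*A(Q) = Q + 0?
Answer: 119365/144 ≈ 828.92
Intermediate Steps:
A(Q) = -Q/2 (A(Q) = -(Q + 0)/2 = -Q/2)
n(g) = 2 + g (n(g) = g - ½*(-4) = g + 2 = 2 + g)
I(a, M) = (2 + a)²
p = 832 (p = (8 + 5)*(2 + 6)² = 13*8² = 13*64 = 832)
p - (-443)/(-144) = 832 - (-443)/(-144) = 832 - (-443)*(-1)/144 = 832 - 1*443/144 = 832 - 443/144 = 119365/144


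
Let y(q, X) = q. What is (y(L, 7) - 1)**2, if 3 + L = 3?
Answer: 1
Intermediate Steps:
L = 0 (L = -3 + 3 = 0)
(y(L, 7) - 1)**2 = (0 - 1)**2 = (-1)**2 = 1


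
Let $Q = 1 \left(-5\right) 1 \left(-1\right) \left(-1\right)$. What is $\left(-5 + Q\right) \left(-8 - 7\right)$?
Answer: $150$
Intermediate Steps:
$Q = -5$ ($Q = - 5 \left(\left(-1\right) \left(-1\right)\right) = \left(-5\right) 1 = -5$)
$\left(-5 + Q\right) \left(-8 - 7\right) = \left(-5 - 5\right) \left(-8 - 7\right) = - 10 \left(-8 - 7\right) = \left(-10\right) \left(-15\right) = 150$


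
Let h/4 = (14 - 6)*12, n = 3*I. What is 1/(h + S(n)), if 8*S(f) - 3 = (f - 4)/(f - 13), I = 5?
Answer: 16/6161 ≈ 0.0025970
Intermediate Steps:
n = 15 (n = 3*5 = 15)
S(f) = 3/8 + (-4 + f)/(8*(-13 + f)) (S(f) = 3/8 + ((f - 4)/(f - 13))/8 = 3/8 + ((-4 + f)/(-13 + f))/8 = 3/8 + (-4 + f)/(8*(-13 + f)))
h = 384 (h = 4*((14 - 6)*12) = 4*(8*12) = 4*96 = 384)
1/(h + S(n)) = 1/(384 + (-43 + 4*15)/(8*(-13 + 15))) = 1/(384 + (⅛)*(-43 + 60)/2) = 1/(384 + (⅛)*(½)*17) = 1/(384 + 17/16) = 1/(6161/16) = 16/6161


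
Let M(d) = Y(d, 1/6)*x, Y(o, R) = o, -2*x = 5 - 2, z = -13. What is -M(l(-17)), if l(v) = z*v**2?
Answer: -11271/2 ≈ -5635.5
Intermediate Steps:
l(v) = -13*v**2
x = -3/2 (x = -(5 - 2)/2 = -1/2*3 = -3/2 ≈ -1.5000)
M(d) = -3*d/2 (M(d) = d*(-3/2) = -3*d/2)
-M(l(-17)) = -(-3)*(-13*(-17)**2)/2 = -(-3)*(-13*289)/2 = -(-3)*(-3757)/2 = -1*11271/2 = -11271/2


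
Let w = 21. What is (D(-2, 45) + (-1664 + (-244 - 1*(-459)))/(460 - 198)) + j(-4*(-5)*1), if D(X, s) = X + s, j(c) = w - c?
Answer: 10079/262 ≈ 38.469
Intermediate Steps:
j(c) = 21 - c
(D(-2, 45) + (-1664 + (-244 - 1*(-459)))/(460 - 198)) + j(-4*(-5)*1) = ((-2 + 45) + (-1664 + (-244 - 1*(-459)))/(460 - 198)) + (21 - (-4*(-5))) = (43 + (-1664 + (-244 + 459))/262) + (21 - 20) = (43 + (-1664 + 215)*(1/262)) + (21 - 1*20) = (43 - 1449*1/262) + (21 - 20) = (43 - 1449/262) + 1 = 9817/262 + 1 = 10079/262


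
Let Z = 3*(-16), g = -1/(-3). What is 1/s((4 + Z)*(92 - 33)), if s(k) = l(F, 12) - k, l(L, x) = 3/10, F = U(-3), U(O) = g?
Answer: 10/25963 ≈ 0.00038516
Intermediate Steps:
g = ⅓ (g = -1*(-⅓) = ⅓ ≈ 0.33333)
U(O) = ⅓
F = ⅓ ≈ 0.33333
l(L, x) = 3/10 (l(L, x) = 3*(⅒) = 3/10)
Z = -48
s(k) = 3/10 - k
1/s((4 + Z)*(92 - 33)) = 1/(3/10 - (4 - 48)*(92 - 33)) = 1/(3/10 - (-44)*59) = 1/(3/10 - 1*(-2596)) = 1/(3/10 + 2596) = 1/(25963/10) = 10/25963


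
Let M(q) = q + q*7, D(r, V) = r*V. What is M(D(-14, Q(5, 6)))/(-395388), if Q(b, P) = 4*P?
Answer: 32/4707 ≈ 0.0067984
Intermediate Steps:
D(r, V) = V*r
M(q) = 8*q (M(q) = q + 7*q = 8*q)
M(D(-14, Q(5, 6)))/(-395388) = (8*((4*6)*(-14)))/(-395388) = (8*(24*(-14)))*(-1/395388) = (8*(-336))*(-1/395388) = -2688*(-1/395388) = 32/4707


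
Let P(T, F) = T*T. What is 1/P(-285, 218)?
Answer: 1/81225 ≈ 1.2311e-5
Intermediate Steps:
P(T, F) = T**2
1/P(-285, 218) = 1/((-285)**2) = 1/81225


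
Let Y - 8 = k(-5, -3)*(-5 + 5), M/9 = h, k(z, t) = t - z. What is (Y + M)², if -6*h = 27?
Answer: 4225/4 ≈ 1056.3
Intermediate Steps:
h = -9/2 (h = -⅙*27 = -9/2 ≈ -4.5000)
M = -81/2 (M = 9*(-9/2) = -81/2 ≈ -40.500)
Y = 8 (Y = 8 + (-3 - 1*(-5))*(-5 + 5) = 8 + (-3 + 5)*0 = 8 + 2*0 = 8 + 0 = 8)
(Y + M)² = (8 - 81/2)² = (-65/2)² = 4225/4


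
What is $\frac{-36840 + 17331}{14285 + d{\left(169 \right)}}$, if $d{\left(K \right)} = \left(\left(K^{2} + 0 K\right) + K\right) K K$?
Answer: $- \frac{2787}{117224545} \approx -2.3775 \cdot 10^{-5}$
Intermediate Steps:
$d{\left(K \right)} = K^{2} \left(K + K^{2}\right)$ ($d{\left(K \right)} = \left(\left(K^{2} + 0\right) + K\right) K K = \left(K^{2} + K\right) K K = \left(K + K^{2}\right) K K = K \left(K + K^{2}\right) K = K^{2} \left(K + K^{2}\right)$)
$\frac{-36840 + 17331}{14285 + d{\left(169 \right)}} = \frac{-36840 + 17331}{14285 + 169^{3} \left(1 + 169\right)} = - \frac{19509}{14285 + 4826809 \cdot 170} = - \frac{19509}{14285 + 820557530} = - \frac{19509}{820571815} = \left(-19509\right) \frac{1}{820571815} = - \frac{2787}{117224545}$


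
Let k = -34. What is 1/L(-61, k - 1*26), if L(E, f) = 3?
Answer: 1/3 ≈ 0.33333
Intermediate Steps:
1/L(-61, k - 1*26) = 1/3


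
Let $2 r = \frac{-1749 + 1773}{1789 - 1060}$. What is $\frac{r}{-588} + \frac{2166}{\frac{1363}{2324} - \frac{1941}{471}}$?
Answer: $- \frac{3136717068565}{5118569253} \approx -612.81$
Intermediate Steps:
$r = \frac{4}{243}$ ($r = \frac{\left(-1749 + 1773\right) \frac{1}{1789 - 1060}}{2} = \frac{24 \cdot \frac{1}{729}}{2} = \frac{1}{2} \cdot \frac{8}{243} = \frac{4}{243} \approx 0.016461$)
$\frac{r}{-588} + \frac{2166}{\frac{1363}{2324} - \frac{1941}{471}} = \frac{4}{243 \left(-588\right)} + \frac{2166}{\frac{1363}{2324} - \frac{1941}{471}} = \frac{4}{243} \left(- \frac{1}{588}\right) + \frac{2166}{1363 \cdot \frac{1}{2324} - \frac{647}{157}} = - \frac{1}{35721} + \frac{2166}{\frac{1363}{2324} - \frac{647}{157}} = - \frac{1}{35721} + \frac{2166}{- \frac{1289637}{364868}} = - \frac{1}{35721} + 2166 \left(- \frac{364868}{1289637}\right) = - \frac{1}{35721} - \frac{263434696}{429879} = - \frac{3136717068565}{5118569253}$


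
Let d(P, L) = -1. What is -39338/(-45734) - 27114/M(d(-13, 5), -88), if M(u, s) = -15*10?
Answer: 7986746/43975 ≈ 181.62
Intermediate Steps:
M(u, s) = -150
-39338/(-45734) - 27114/M(d(-13, 5), -88) = -39338/(-45734) - 27114/(-150) = -39338*(-1/45734) - 27114*(-1/150) = 1513/1759 + 4519/25 = 7986746/43975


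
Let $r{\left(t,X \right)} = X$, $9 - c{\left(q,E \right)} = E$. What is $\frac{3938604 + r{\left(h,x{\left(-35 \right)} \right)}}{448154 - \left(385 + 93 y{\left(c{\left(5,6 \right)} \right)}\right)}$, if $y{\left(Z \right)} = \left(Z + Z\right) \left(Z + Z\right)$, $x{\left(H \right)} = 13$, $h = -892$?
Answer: $\frac{3938617}{444421} \approx 8.8624$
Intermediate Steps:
$c{\left(q,E \right)} = 9 - E$
$y{\left(Z \right)} = 4 Z^{2}$ ($y{\left(Z \right)} = 2 Z 2 Z = 4 Z^{2}$)
$\frac{3938604 + r{\left(h,x{\left(-35 \right)} \right)}}{448154 - \left(385 + 93 y{\left(c{\left(5,6 \right)} \right)}\right)} = \frac{3938604 + 13}{448154 - \left(385 + 93 \cdot 4 \left(9 - 6\right)^{2}\right)} = \frac{3938617}{448154 - \left(385 + 93 \cdot 4 \left(9 - 6\right)^{2}\right)} = \frac{3938617}{448154 - \left(385 + 93 \cdot 4 \cdot 3^{2}\right)} = \frac{3938617}{448154 - \left(385 + 93 \cdot 4 \cdot 9\right)} = \frac{3938617}{448154 - 3733} = \frac{3938617}{444421}$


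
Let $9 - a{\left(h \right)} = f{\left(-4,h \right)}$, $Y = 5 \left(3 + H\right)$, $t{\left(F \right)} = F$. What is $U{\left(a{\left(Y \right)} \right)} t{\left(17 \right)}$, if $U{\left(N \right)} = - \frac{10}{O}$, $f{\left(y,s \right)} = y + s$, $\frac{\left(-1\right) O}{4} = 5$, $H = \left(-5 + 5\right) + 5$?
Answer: $\frac{17}{2} \approx 8.5$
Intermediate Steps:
$H = 5$ ($H = 0 + 5 = 5$)
$O = -20$ ($O = \left(-4\right) 5 = -20$)
$f{\left(y,s \right)} = s + y$
$Y = 40$ ($Y = 5 \left(3 + 5\right) = 5 \cdot 8 = 40$)
$a{\left(h \right)} = 13 - h$ ($a{\left(h \right)} = 9 - \left(h - 4\right) = 9 - \left(-4 + h\right) = 13 - h$)
$U{\left(N \right)} = \frac{1}{2}$ ($U{\left(N \right)} = - \frac{10}{-20} = \left(-10\right) \left(- \frac{1}{20}\right) = \frac{1}{2}$)
$U{\left(a{\left(Y \right)} \right)} t{\left(17 \right)} = \frac{1}{2} \cdot 17 = \frac{17}{2}$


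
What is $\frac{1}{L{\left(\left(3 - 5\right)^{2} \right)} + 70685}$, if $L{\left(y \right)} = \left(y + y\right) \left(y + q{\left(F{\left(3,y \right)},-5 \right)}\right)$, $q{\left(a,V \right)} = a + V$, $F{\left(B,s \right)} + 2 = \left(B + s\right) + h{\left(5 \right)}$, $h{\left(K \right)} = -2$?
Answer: $\frac{1}{70701} \approx 1.4144 \cdot 10^{-5}$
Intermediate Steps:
$F{\left(B,s \right)} = -4 + B + s$ ($F{\left(B,s \right)} = -2 - \left(2 - B - s\right) = -2 + \left(-2 + B + s\right) = -4 + B + s$)
$q{\left(a,V \right)} = V + a$
$L{\left(y \right)} = 2 y \left(-6 + 2 y\right)$ ($L{\left(y \right)} = \left(y + y\right) \left(y + \left(-5 + \left(-4 + 3 + y\right)\right)\right) = 2 y \left(y + \left(-5 + \left(-1 + y\right)\right)\right) = 2 y \left(y + \left(-6 + y\right)\right) = 2 y \left(-6 + 2 y\right)$)
$\frac{1}{L{\left(\left(3 - 5\right)^{2} \right)} + 70685} = \frac{1}{4 \left(3 - 5\right)^{2} \left(-3 + \left(3 - 5\right)^{2}\right) + 70685} = \frac{1}{4 \left(-2\right)^{2} \left(-3 + \left(-2\right)^{2}\right) + 70685} = \frac{1}{4 \cdot 4 \left(-3 + 4\right) + 70685} = \frac{1}{4 \cdot 4 \cdot 1 + 70685} = \frac{1}{16 + 70685} = \frac{1}{70701}$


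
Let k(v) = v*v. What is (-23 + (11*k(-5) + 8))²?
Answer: 67600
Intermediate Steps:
k(v) = v²
(-23 + (11*k(-5) + 8))² = (-23 + (11*(-5)² + 8))² = (-23 + (11*25 + 8))² = (-23 + (275 + 8))² = (-23 + 283)² = 260² = 67600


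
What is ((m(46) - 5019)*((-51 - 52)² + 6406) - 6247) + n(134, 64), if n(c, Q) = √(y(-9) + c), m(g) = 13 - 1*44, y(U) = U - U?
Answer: -85931997 + √134 ≈ -8.5932e+7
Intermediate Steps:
y(U) = 0
m(g) = -31 (m(g) = 13 - 44 = -31)
n(c, Q) = √c (n(c, Q) = √(0 + c) = √c)
((m(46) - 5019)*((-51 - 52)² + 6406) - 6247) + n(134, 64) = ((-31 - 5019)*((-51 - 52)² + 6406) - 6247) + √134 = (-5050*((-103)² + 6406) - 6247) + √134 = (-5050*(10609 + 6406) - 6247) + √134 = (-5050*17015 - 6247) + √134 = (-85925750 - 6247) + √134 = -85931997 + √134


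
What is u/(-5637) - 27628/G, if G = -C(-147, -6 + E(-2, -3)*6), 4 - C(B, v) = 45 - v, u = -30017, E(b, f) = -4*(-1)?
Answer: -155048645/129651 ≈ -1195.9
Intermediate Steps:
E(b, f) = 4
C(B, v) = -41 + v (C(B, v) = 4 - (45 - v) = 4 + (-45 + v) = -41 + v)
G = 23 (G = -(-41 + (-6 + 4*6)) = -(-41 + (-6 + 24)) = -(-41 + 18) = -1*(-23) = 23)
u/(-5637) - 27628/G = -30017/(-5637) - 27628/23 = -30017*(-1/5637) - 27628*1/23 = 30017/5637 - 27628/23 = -155048645/129651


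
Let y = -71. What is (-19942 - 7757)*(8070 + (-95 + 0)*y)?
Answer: -410360685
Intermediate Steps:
(-19942 - 7757)*(8070 + (-95 + 0)*y) = (-19942 - 7757)*(8070 + (-95 + 0)*(-71)) = -27699*(8070 - 95*(-71)) = -27699*(8070 + 6745) = -27699*14815 = -410360685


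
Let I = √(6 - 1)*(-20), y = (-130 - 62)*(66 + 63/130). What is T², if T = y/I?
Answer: 43028034624/528125 ≈ 81473.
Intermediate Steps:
y = -829728/65 (y = -192*(66 + 63*(1/130)) = -192*(66 + 63/130) = -192*8643/130 = -829728/65 ≈ -12765.)
I = -20*√5 (I = √5*(-20) = -20*√5 ≈ -44.721)
T = 207432*√5/1625 (T = -829728*(-√5/100)/65 = -(-207432)*√5/1625 = 207432*√5/1625 ≈ 285.44)
T² = (207432*√5/1625)² = 43028034624/528125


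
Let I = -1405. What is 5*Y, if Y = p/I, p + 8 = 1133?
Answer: -1125/281 ≈ -4.0036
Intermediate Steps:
p = 1125 (p = -8 + 1133 = 1125)
Y = -225/281 (Y = 1125/(-1405) = 1125*(-1/1405) = -225/281 ≈ -0.80071)
5*Y = 5*(-225/281) = -1125/281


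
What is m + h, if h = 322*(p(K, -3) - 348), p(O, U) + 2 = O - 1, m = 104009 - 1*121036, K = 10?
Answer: -126829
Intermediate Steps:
m = -17027 (m = 104009 - 121036 = -17027)
p(O, U) = -3 + O (p(O, U) = -2 + (O - 1) = -2 + (-1 + O) = -3 + O)
h = -109802 (h = 322*((-3 + 10) - 348) = 322*(7 - 348) = 322*(-341) = -109802)
m + h = -17027 - 109802 = -126829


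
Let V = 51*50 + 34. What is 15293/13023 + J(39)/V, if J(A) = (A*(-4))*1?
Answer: 9371381/8412858 ≈ 1.1139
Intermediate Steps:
J(A) = -4*A (J(A) = -4*A*1 = -4*A)
V = 2584 (V = 2550 + 34 = 2584)
15293/13023 + J(39)/V = 15293/13023 - 4*39/2584 = 15293*(1/13023) - 156*1/2584 = 15293/13023 - 39/646 = 9371381/8412858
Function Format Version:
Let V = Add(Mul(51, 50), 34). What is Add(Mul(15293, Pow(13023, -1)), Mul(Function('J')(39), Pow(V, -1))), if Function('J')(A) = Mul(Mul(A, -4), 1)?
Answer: Rational(9371381, 8412858) ≈ 1.1139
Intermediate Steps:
Function('J')(A) = Mul(-4, A) (Function('J')(A) = Mul(Mul(-4, A), 1) = Mul(-4, A))
V = 2584 (V = Add(2550, 34) = 2584)
Add(Mul(15293, Pow(13023, -1)), Mul(Function('J')(39), Pow(V, -1))) = Add(Mul(15293, Pow(13023, -1)), Mul(Mul(-4, 39), Pow(2584, -1))) = Add(Mul(15293, Rational(1, 13023)), Mul(-156, Rational(1, 2584))) = Add(Rational(15293, 13023), Rational(-39, 646)) = Rational(9371381, 8412858)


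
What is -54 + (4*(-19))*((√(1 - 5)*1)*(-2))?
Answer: -54 + 304*I ≈ -54.0 + 304.0*I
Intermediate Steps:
-54 + (4*(-19))*((√(1 - 5)*1)*(-2)) = -54 - 76*√(-4)*1*(-2) = -54 - 76*(2*I)*1*(-2) = -54 - 76*2*I*(-2) = -54 - (-304)*I = -54 + 304*I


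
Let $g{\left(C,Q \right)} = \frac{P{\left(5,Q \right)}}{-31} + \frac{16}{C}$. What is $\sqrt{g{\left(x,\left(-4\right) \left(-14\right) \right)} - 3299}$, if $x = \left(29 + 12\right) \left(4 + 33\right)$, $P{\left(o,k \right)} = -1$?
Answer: $\frac{2 i \sqrt{1823942900405}}{47027} \approx 57.437 i$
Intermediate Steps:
$x = 1517$ ($x = 41 \cdot 37 = 1517$)
$g{\left(C,Q \right)} = \frac{1}{31} + \frac{16}{C}$ ($g{\left(C,Q \right)} = - \frac{1}{-31} + \frac{16}{C} = \left(-1\right) \left(- \frac{1}{31}\right) + \frac{16}{C} = \frac{1}{31} + \frac{16}{C}$)
$\sqrt{g{\left(x,\left(-4\right) \left(-14\right) \right)} - 3299} = \sqrt{\frac{496 + 1517}{31 \cdot 1517} - 3299} = \sqrt{\frac{1}{31} \cdot \frac{1}{1517} \cdot 2013 - 3299} = \sqrt{\frac{2013}{47027} - 3299} = \sqrt{- \frac{155140060}{47027}} = \frac{2 i \sqrt{1823942900405}}{47027}$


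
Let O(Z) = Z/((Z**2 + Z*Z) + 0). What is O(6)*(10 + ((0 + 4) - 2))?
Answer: 1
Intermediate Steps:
O(Z) = 1/(2*Z) (O(Z) = Z/((Z**2 + Z**2) + 0) = Z/(2*Z**2 + 0) = Z/((2*Z**2)) = Z*(1/(2*Z**2)) = 1/(2*Z))
O(6)*(10 + ((0 + 4) - 2)) = ((1/2)/6)*(10 + ((0 + 4) - 2)) = ((1/2)*(1/6))*(10 + (4 - 2)) = (10 + 2)/12 = (1/12)*12 = 1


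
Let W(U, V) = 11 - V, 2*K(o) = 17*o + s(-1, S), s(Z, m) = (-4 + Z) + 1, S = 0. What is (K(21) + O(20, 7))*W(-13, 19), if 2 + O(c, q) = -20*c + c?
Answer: 1644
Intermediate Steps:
s(Z, m) = -3 + Z
O(c, q) = -2 - 19*c (O(c, q) = -2 + (-20*c + c) = -2 - 19*c)
K(o) = -2 + 17*o/2 (K(o) = (17*o + (-3 - 1))/2 = (17*o - 4)/2 = (-4 + 17*o)/2 = -2 + 17*o/2)
(K(21) + O(20, 7))*W(-13, 19) = ((-2 + (17/2)*21) + (-2 - 19*20))*(11 - 1*19) = ((-2 + 357/2) + (-2 - 380))*(11 - 19) = (353/2 - 382)*(-8) = -411/2*(-8) = 1644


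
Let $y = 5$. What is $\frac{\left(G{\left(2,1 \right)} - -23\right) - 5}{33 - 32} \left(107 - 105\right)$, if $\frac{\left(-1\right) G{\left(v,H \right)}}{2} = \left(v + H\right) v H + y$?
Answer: $-8$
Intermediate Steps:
$G{\left(v,H \right)} = -10 - 2 H v \left(H + v\right)$ ($G{\left(v,H \right)} = - 2 \left(\left(v + H\right) v H + 5\right) = - 2 \left(\left(H + v\right) v H + 5\right) = - 2 \left(v \left(H + v\right) H + 5\right) = - 2 \left(H v \left(H + v\right) + 5\right) = - 2 \left(5 + H v \left(H + v\right)\right) = -10 - 2 H v \left(H + v\right)$)
$\frac{\left(G{\left(2,1 \right)} - -23\right) - 5}{33 - 32} \left(107 - 105\right) = \frac{\left(\left(-10 - 2 \cdot 2^{2} - 4 \cdot 1^{2}\right) - -23\right) - 5}{33 - 32} \left(107 - 105\right) = \frac{\left(\left(-10 - 2 \cdot 4 - 4 \cdot 1\right) + 23\right) - 5}{1} \cdot 2 = \left(\left(\left(-10 - 8 - 4\right) + 23\right) - 5\right) 1 \cdot 2 = \left(\left(-22 + 23\right) - 5\right) 1 \cdot 2 = \left(1 - 5\right) 1 \cdot 2 = \left(-4\right) 1 \cdot 2 = \left(-4\right) 2 = -8$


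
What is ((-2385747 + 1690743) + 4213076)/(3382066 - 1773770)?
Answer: 439759/201037 ≈ 2.1875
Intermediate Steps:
((-2385747 + 1690743) + 4213076)/(3382066 - 1773770) = (-695004 + 4213076)/1608296 = 3518072*(1/1608296) = 439759/201037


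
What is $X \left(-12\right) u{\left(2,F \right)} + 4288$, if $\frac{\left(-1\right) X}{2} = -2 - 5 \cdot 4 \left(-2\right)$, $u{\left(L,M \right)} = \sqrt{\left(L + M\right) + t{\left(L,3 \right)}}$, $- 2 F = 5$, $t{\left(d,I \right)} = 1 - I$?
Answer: $4288 + 456 i \sqrt{10} \approx 4288.0 + 1442.0 i$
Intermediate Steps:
$F = - \frac{5}{2}$ ($F = \left(- \frac{1}{2}\right) 5 = - \frac{5}{2} \approx -2.5$)
$u{\left(L,M \right)} = \sqrt{-2 + L + M}$ ($u{\left(L,M \right)} = \sqrt{\left(L + M\right) + \left(1 - 3\right)} = \sqrt{\left(L + M\right) - 2} = \sqrt{-2 + L + M}$)
$X = -76$ ($X = - 2 \left(-2 - 5 \cdot 4 \left(-2\right)\right) = - 2 \left(-2 - -40\right) = - 2 \left(-2 + 40\right) = \left(-2\right) 38 = -76$)
$X \left(-12\right) u{\left(2,F \right)} + 4288 = \left(-76\right) \left(-12\right) \sqrt{-2 + 2 - \frac{5}{2}} + 4288 = 912 \sqrt{- \frac{5}{2}} + 4288 = 912 \frac{i \sqrt{10}}{2} + 4288 = 456 i \sqrt{10} + 4288 = 4288 + 456 i \sqrt{10}$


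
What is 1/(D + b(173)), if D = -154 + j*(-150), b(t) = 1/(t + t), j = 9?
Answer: -346/520383 ≈ -0.00066489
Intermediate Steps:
b(t) = 1/(2*t)
D = -1504 (D = -154 + 9*(-150) = -154 - 1350 = -1504)
1/(D + b(173)) = 1/(-1504 + (½)/173) = 1/(-1504 + (½)*(1/173)) = 1/(-1504 + 1/346) = 1/(-520383/346) = -346/520383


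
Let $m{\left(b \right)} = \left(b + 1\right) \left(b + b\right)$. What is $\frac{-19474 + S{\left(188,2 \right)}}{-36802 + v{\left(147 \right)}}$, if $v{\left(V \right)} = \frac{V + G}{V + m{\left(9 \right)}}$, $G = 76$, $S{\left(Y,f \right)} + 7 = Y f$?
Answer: $\frac{6247335}{12034031} \approx 0.51914$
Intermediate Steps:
$m{\left(b \right)} = 2 b \left(1 + b\right)$ ($m{\left(b \right)} = \left(1 + b\right) 2 b = 2 b \left(1 + b\right)$)
$S{\left(Y,f \right)} = -7 + Y f$
$v{\left(V \right)} = \frac{76 + V}{180 + V}$ ($v{\left(V \right)} = \frac{V + 76}{V + 2 \cdot 9 \left(1 + 9\right)} = \frac{76 + V}{V + 2 \cdot 9 \cdot 10} = \frac{76 + V}{V + 180} = \frac{76 + V}{180 + V}$)
$\frac{-19474 + S{\left(188,2 \right)}}{-36802 + v{\left(147 \right)}} = \frac{-19474 + \left(-7 + 188 \cdot 2\right)}{-36802 + \frac{76 + 147}{180 + 147}} = \frac{-19474 + \left(-7 + 376\right)}{-36802 + \frac{1}{327} \cdot 223} = \frac{-19474 + 369}{-36802 + \frac{1}{327} \cdot 223} = - \frac{19105}{-36802 + \frac{223}{327}} = - \frac{19105}{- \frac{12034031}{327}} = \left(-19105\right) \left(- \frac{327}{12034031}\right) = \frac{6247335}{12034031}$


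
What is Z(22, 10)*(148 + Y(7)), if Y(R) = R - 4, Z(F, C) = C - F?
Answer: -1812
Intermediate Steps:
Y(R) = -4 + R
Z(22, 10)*(148 + Y(7)) = (10 - 1*22)*(148 + (-4 + 7)) = (10 - 22)*(148 + 3) = -12*151 = -1812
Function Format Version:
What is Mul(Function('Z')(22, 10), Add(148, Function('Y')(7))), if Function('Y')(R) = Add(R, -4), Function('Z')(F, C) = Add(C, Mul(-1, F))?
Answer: -1812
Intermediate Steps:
Function('Y')(R) = Add(-4, R)
Mul(Function('Z')(22, 10), Add(148, Function('Y')(7))) = Mul(Add(10, Mul(-1, 22)), Add(148, Add(-4, 7))) = Mul(Add(10, -22), Add(148, 3)) = Mul(-12, 151) = -1812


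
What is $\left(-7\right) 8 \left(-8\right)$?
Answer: $448$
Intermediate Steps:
$\left(-7\right) 8 \left(-8\right) = \left(-56\right) \left(-8\right) = 448$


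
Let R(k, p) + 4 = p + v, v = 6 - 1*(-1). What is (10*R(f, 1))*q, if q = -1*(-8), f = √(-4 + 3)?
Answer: 320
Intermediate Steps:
v = 7 (v = 6 + 1 = 7)
f = I (f = √(-1) = I ≈ 1.0*I)
R(k, p) = 3 + p (R(k, p) = -4 + (p + 7) = -4 + (7 + p) = 3 + p)
q = 8
(10*R(f, 1))*q = (10*(3 + 1))*8 = (10*4)*8 = 40*8 = 320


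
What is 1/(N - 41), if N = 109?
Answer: 1/68 ≈ 0.014706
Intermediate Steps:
1/(N - 41) = 1/(109 - 41) = 1/68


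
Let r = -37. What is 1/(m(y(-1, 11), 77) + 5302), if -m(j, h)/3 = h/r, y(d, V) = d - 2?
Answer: 37/196405 ≈ 0.00018839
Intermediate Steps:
y(d, V) = -2 + d
m(j, h) = 3*h/37 (m(j, h) = -3*h/(-37) = -3*h*(-1)/37 = -(-3)*h/37 = 3*h/37)
1/(m(y(-1, 11), 77) + 5302) = 1/((3/37)*77 + 5302) = 1/(231/37 + 5302) = 1/(196405/37) = 37/196405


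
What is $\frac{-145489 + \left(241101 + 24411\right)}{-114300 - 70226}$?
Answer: $- \frac{120023}{184526} \approx -0.65044$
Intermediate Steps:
$\frac{-145489 + \left(241101 + 24411\right)}{-114300 - 70226} = \frac{-145489 + 265512}{-184526} = 120023 \left(- \frac{1}{184526}\right) = - \frac{120023}{184526}$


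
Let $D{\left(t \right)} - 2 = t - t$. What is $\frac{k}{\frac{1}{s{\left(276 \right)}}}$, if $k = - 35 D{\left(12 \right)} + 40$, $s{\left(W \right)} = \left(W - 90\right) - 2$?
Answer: $-5520$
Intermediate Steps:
$s{\left(W \right)} = -92 + W$ ($s{\left(W \right)} = \left(-90 + W\right) - 2 = -92 + W$)
$D{\left(t \right)} = 2$ ($D{\left(t \right)} = 2 + \left(t - t\right) = 2 + 0 = 2$)
$k = -30$ ($k = \left(-35\right) 2 + 40 = -70 + 40 = -30$)
$\frac{k}{\frac{1}{s{\left(276 \right)}}} = - \frac{30}{\frac{1}{-92 + 276}} = - \frac{30}{\frac{1}{184}} = - 30 \frac{1}{\frac{1}{184}} = \left(-30\right) 184 = -5520$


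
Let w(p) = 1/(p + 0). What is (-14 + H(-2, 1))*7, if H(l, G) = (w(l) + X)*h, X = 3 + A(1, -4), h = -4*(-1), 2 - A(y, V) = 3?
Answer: -56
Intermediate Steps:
A(y, V) = -1 (A(y, V) = 2 - 1*3 = 2 - 3 = -1)
w(p) = 1/p
h = 4
X = 2 (X = 3 - 1 = 2)
H(l, G) = 8 + 4/l (H(l, G) = (1/l + 2)*4 = (2 + 1/l)*4 = 8 + 4/l)
(-14 + H(-2, 1))*7 = (-14 + (8 + 4/(-2)))*7 = (-14 + (8 + 4*(-1/2)))*7 = (-14 + (8 - 2))*7 = (-14 + 6)*7 = -8*7 = -56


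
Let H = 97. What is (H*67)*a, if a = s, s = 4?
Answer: 25996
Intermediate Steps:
a = 4
(H*67)*a = (97*67)*4 = 6499*4 = 25996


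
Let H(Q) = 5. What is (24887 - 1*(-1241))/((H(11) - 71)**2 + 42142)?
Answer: 13064/23249 ≈ 0.56192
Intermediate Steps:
(24887 - 1*(-1241))/((H(11) - 71)**2 + 42142) = (24887 - 1*(-1241))/((5 - 71)**2 + 42142) = (24887 + 1241)/((-66)**2 + 42142) = 26128/(4356 + 42142) = 26128/46498 = 26128*(1/46498) = 13064/23249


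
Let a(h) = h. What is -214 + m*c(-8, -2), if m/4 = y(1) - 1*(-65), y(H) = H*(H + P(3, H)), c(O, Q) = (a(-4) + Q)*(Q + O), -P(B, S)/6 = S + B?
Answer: 9866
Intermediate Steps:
P(B, S) = -6*B - 6*S (P(B, S) = -6*(S + B) = -6*(B + S) = -6*B - 6*S)
c(O, Q) = (-4 + Q)*(O + Q) (c(O, Q) = (-4 + Q)*(Q + O) = (-4 + Q)*(O + Q))
y(H) = H*(-18 - 5*H) (y(H) = H*(H + (-6*3 - 6*H)) = H*(H + (-18 - 6*H)) = H*(-18 - 5*H))
m = 168 (m = 4*(-1*1*(18 + 5*1) - 1*(-65)) = 4*(-1*1*(18 + 5) + 65) = 4*(-1*1*23 + 65) = 4*(-23 + 65) = 4*42 = 168)
-214 + m*c(-8, -2) = -214 + 168*((-2)² - 4*(-8) - 4*(-2) - 8*(-2)) = -214 + 168*(4 + 32 + 8 + 16) = -214 + 168*60 = -214 + 10080 = 9866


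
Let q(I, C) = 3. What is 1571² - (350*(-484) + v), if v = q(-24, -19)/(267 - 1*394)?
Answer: 334955010/127 ≈ 2.6374e+6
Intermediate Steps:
v = -3/127 (v = 3/(267 - 1*394) = 3/(267 - 394) = 3/(-127) = 3*(-1/127) = -3/127 ≈ -0.023622)
1571² - (350*(-484) + v) = 1571² - (350*(-484) - 3/127) = 2468041 - (-169400 - 3/127) = 2468041 - 1*(-21513803/127) = 2468041 + 21513803/127 = 334955010/127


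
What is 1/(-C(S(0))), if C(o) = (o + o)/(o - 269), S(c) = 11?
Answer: 129/11 ≈ 11.727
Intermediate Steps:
C(o) = 2*o/(-269 + o) (C(o) = (2*o)/(-269 + o) = 2*o/(-269 + o))
1/(-C(S(0))) = 1/(-2*11/(-269 + 11)) = 1/(-2*11/(-258)) = 1/(-2*11*(-1)/258) = 1/(-1*(-11/129)) = 1/(11/129) = 129/11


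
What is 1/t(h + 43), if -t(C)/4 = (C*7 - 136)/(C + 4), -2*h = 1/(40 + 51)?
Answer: -8553/120092 ≈ -0.071220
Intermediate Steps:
h = -1/182 (h = -1/(2*(40 + 51)) = -½/91 = -½*1/91 = -1/182 ≈ -0.0054945)
t(C) = -4*(-136 + 7*C)/(4 + C) (t(C) = -4*(C*7 - 136)/(C + 4) = -4*(7*C - 136)/(4 + C) = -4*(-136 + 7*C)/(4 + C))
1/t(h + 43) = 1/(4*(136 - 7*(-1/182 + 43))/(4 + (-1/182 + 43))) = 1/(4*(136 - 7*7825/182)/(4 + 7825/182)) = 1/(4*(136 - 7825/26)/(8553/182)) = 1/(4*(182/8553)*(-4289/26)) = 1/(-120092/8553) = -8553/120092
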